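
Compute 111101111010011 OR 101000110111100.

OR: 1 when either bit is 1
  111101111010011
| 101000110111100
-----------------
  111101111111111
Decimal: 31699 | 20924 = 31743



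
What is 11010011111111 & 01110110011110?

AND: 1 only when both bits are 1
  11010011111111
& 01110110011110
----------------
  01010010011110
Decimal: 13567 & 7582 = 5278



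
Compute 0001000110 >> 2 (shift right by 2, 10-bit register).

Original: 0001000110 (decimal 70)
Shift right by 2 positions
Drop the 2 low bits; fill with zeros on the left
Result: 0000010001 (decimal 17)
Equivalent: 70 >> 2 = 70 ÷ 2^2 = 17



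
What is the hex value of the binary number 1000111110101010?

Group into 4-bit nibbles from right:
  1000 = 8
  1111 = F
  1010 = A
  1010 = A
Result: 8FAA



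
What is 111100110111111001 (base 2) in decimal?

Sum of powers of 2 for each 1-bit:
2^0 + 2^3 + 2^4 + 2^5 + 2^6 + 2^7 + 2^8 + 2^10 + 2^11 + 2^14 + 2^15 + 2^16 + 2^17
= 1 + 8 + 16 + 32 + 64 + 128 + 256 + 1024 + 2048 + 16384 + 32768 + 65536 + 131072
= 249337



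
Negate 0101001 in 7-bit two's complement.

Original: 0101001
Step 1 - Invert all bits: 1010110
Step 2 - Add 1: 1010111
Verification: 0101001 + 1010111 = 10000000; discarding the end carry (carry out of the top bit) leaves the 7-bit value 0000000, as required for x + (-x)



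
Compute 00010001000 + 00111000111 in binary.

Add column by column from the right: bit + bit + carry-in; write the sum mod 2, carry 1 when the sum is 2 or 3.
carry:  01100000000
        00010001000
+       00111000111
-------------------
       001001001111
(the carry out of the leftmost column, 0, becomes the leading bit)
Decimal check:
  00010001000 = 128 + 8 = 136
  00111000111 = 256 + 128 + 64 + 4 + 2 + 1 = 455
  136 + 455 = 591, and 001001001111 = 512 + 64 + 8 + 4 + 2 + 1 = 591 ✓



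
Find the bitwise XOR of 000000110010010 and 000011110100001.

XOR: 1 when bits differ
  000000110010010
^ 000011110100001
-----------------
  000011000110011
Decimal: 402 ^ 1953 = 1587



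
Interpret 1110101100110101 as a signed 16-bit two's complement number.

Binary: 1110101100110101
Sign bit: 1 (negative)
Invert: 0001010011001010
Add 1:  0001010011001011
Magnitude: 0001010011001011 = 4096 + 1024 + 128 + 64 + 8 + 2 + 1 = 5323
Value: -5323



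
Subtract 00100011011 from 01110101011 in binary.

Method 1 - Direct subtraction (column by column from the right: bit − bit − borrow-in; if negative, add 2 and borrow 1 from the next column):
borrow: 00000100000
        01110101011
-       00100011011
-------------------
        01010010000

Method 2 - Add two's complement:
Two's complement of 00100011011: invert → 11011100100, add 1 → 11011100101
  01110101011
+ 11011100101
-------------
 101010010000  (end carry out of the top bit = 1)
Discarding the end carry: 01010010000
Decimal check:
  01110101011 = 512 + 256 + 128 + 32 + 8 + 2 + 1 = 939
  00100011011 = 256 + 16 + 8 + 2 + 1 = 283
  939 - 283 = 656, and 01010010000 = 512 + 128 + 16 = 656 ✓



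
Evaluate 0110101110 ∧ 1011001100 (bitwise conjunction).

AND: 1 only when both bits are 1
  0110101110
& 1011001100
------------
  0010001100
Decimal: 430 & 716 = 140



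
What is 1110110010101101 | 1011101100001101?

OR: 1 when either bit is 1
  1110110010101101
| 1011101100001101
------------------
  1111111110101101
Decimal: 60589 | 47885 = 65453



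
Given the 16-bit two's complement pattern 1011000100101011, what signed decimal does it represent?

Binary: 1011000100101011
Sign bit: 1 (negative)
Invert: 0100111011010100
Add 1:  0100111011010101
Magnitude: 0100111011010101 = 16384 + 2048 + 1024 + 512 + 128 + 64 + 16 + 4 + 1 = 20181
Value: -20181



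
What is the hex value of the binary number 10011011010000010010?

Group into 4-bit nibbles from right:
  1001 = 9
  1011 = B
  0100 = 4
  0001 = 1
  0010 = 2
Result: 9B412



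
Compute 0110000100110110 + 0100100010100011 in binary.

Add column by column from the right: bit + bit + carry-in; write the sum mod 2, carry 1 when the sum is 2 or 3.
carry:  1000000001001100
        0110000100110110
+       0100100010100011
------------------------
       01010100111011001
(the carry out of the leftmost column, 0, becomes the leading bit)
Decimal check:
  0110000100110110 = 16384 + 8192 + 256 + 32 + 16 + 4 + 2 = 24886
  0100100010100011 = 16384 + 2048 + 128 + 32 + 2 + 1 = 18595
  24886 + 18595 = 43481, and 01010100111011001 = 32768 + 8192 + 2048 + 256 + 128 + 64 + 16 + 8 + 1 = 43481 ✓



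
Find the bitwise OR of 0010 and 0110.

OR: 1 when either bit is 1
  0010
| 0110
------
  0110
Decimal: 2 | 6 = 6



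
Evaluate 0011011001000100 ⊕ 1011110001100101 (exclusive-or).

XOR: 1 when bits differ
  0011011001000100
^ 1011110001100101
------------------
  1000101000100001
Decimal: 13892 ^ 48229 = 35361



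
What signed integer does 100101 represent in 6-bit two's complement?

Binary: 100101
Sign bit: 1 (negative)
Invert: 011010
Add 1:  011011
Magnitude: 011011 = 16 + 8 + 2 + 1 = 27
Value: -27



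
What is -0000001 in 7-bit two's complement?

Original: 0000001
Step 1 - Invert all bits: 1111110
Step 2 - Add 1: 1111111
Verification: 0000001 + 1111111 = 10000000; discarding the end carry (carry out of the top bit) leaves the 7-bit value 0000000, as required for x + (-x)



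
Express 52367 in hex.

Using repeated division by 16 (digits 10–15 are A–F):
52367 ÷ 16 = 3272 remainder 15 (F)
3272 ÷ 16 = 204 remainder 8
204 ÷ 16 = 12 remainder 12 (C)
12 ÷ 16 = 0 remainder 12 (C)
Reading remainders bottom to top: CC8F



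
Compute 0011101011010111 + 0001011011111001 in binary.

Add column by column from the right: bit + bit + carry-in; write the sum mod 2, carry 1 when the sum is 2 or 3.
carry:  0111110111111110
        0011101011010111
+       0001011011111001
------------------------
       00101000111010000
(the carry out of the leftmost column, 0, becomes the leading bit)
Decimal check:
  0011101011010111 = 8192 + 4096 + 2048 + 512 + 128 + 64 + 16 + 4 + 2 + 1 = 15063
  0001011011111001 = 4096 + 1024 + 512 + 128 + 64 + 32 + 16 + 8 + 1 = 5881
  15063 + 5881 = 20944, and 00101000111010000 = 16384 + 4096 + 256 + 128 + 64 + 16 = 20944 ✓



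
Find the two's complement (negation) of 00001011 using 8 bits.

Original: 00001011
Step 1 - Invert all bits: 11110100
Step 2 - Add 1: 11110101
Verification: 00001011 + 11110101 = 100000000; discarding the end carry (carry out of the top bit) leaves the 8-bit value 00000000, as required for x + (-x)



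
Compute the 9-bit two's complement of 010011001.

Original: 010011001
Step 1 - Invert all bits: 101100110
Step 2 - Add 1: 101100111
Verification: 010011001 + 101100111 = 1000000000; discarding the end carry (carry out of the top bit) leaves the 9-bit value 000000000, as required for x + (-x)



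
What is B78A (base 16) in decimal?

Expand by place value (powers of 16):
Digit values: B = 11, A = 10
B78A = 11 × 16^3 + 7 × 16^2 + 8 × 16^1 + 10 × 16^0
= 11 × 4096 + 7 × 256 + 8 × 16 + 10 × 1
= 45056 + 1792 + 128 + 10
= 46986



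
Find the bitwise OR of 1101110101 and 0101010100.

OR: 1 when either bit is 1
  1101110101
| 0101010100
------------
  1101110101
Decimal: 885 | 340 = 885



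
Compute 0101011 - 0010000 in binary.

Method 1 - Direct subtraction (column by column from the right: bit − bit − borrow-in; if negative, add 2 and borrow 1 from the next column):
borrow: 0100000
        0101011
-       0010000
---------------
        0011011

Method 2 - Add two's complement:
Two's complement of 0010000: invert → 1101111, add 1 → 1110000
  0101011
+ 1110000
---------
 10011011  (end carry out of the top bit = 1)
Discarding the end carry: 0011011
Decimal check:
  0101011 = 32 + 8 + 2 + 1 = 43
  0010000 = 16
  43 - 16 = 27, and 0011011 = 16 + 8 + 2 + 1 = 27 ✓



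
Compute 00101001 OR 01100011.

OR: 1 when either bit is 1
  00101001
| 01100011
----------
  01101011
Decimal: 41 | 99 = 107



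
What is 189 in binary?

Using repeated division by 2:
189 ÷ 2 = 94 remainder 1
94 ÷ 2 = 47 remainder 0
47 ÷ 2 = 23 remainder 1
23 ÷ 2 = 11 remainder 1
11 ÷ 2 = 5 remainder 1
5 ÷ 2 = 2 remainder 1
2 ÷ 2 = 1 remainder 0
1 ÷ 2 = 0 remainder 1
Reading remainders bottom to top: 10111101



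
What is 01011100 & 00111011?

AND: 1 only when both bits are 1
  01011100
& 00111011
----------
  00011000
Decimal: 92 & 59 = 24



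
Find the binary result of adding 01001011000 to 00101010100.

Add column by column from the right: bit + bit + carry-in; write the sum mod 2, carry 1 when the sum is 2 or 3.
carry:  00010100000
        01001011000
+       00101010100
-------------------
       001110101100
(the carry out of the leftmost column, 0, becomes the leading bit)
Decimal check:
  01001011000 = 512 + 64 + 16 + 8 = 600
  00101010100 = 256 + 64 + 16 + 4 = 340
  600 + 340 = 940, and 001110101100 = 512 + 256 + 128 + 32 + 8 + 4 = 940 ✓



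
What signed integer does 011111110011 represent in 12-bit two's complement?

Binary: 011111110011
Sign bit: 0 (non-negative)
Read directly as an unsigned value:
011111110011 = 1024 + 512 + 256 + 128 + 64 + 32 + 16 + 2 + 1 = 2035
Value: 2035



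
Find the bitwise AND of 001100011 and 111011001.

AND: 1 only when both bits are 1
  001100011
& 111011001
-----------
  001000001
Decimal: 99 & 473 = 65



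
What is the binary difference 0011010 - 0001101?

Method 1 - Direct subtraction (column by column from the right: bit − bit − borrow-in; if negative, add 2 and borrow 1 from the next column):
borrow: 0011010
        0011010
-       0001101
---------------
        0001101

Method 2 - Add two's complement:
Two's complement of 0001101: invert → 1110010, add 1 → 1110011
  0011010
+ 1110011
---------
 10001101  (end carry out of the top bit = 1)
Discarding the end carry: 0001101
Decimal check:
  0011010 = 16 + 8 + 2 = 26
  0001101 = 8 + 4 + 1 = 13
  26 - 13 = 13, and 0001101 = 8 + 4 + 1 = 13 ✓



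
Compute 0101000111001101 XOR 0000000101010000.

XOR: 1 when bits differ
  0101000111001101
^ 0000000101010000
------------------
  0101000010011101
Decimal: 20941 ^ 336 = 20637



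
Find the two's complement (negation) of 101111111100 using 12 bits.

Original (sign bit 1, negative): 101111111100
Step 1 - Invert all bits: 010000000011
Step 2 - Add 1: 010000000100
Verification: 101111111100 + 010000000100 = 1000000000000; discarding the end carry (carry out of the top bit) leaves the 12-bit value 000000000000, as required for x + (-x)



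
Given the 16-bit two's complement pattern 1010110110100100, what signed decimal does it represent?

Binary: 1010110110100100
Sign bit: 1 (negative)
Invert: 0101001001011011
Add 1:  0101001001011100
Magnitude: 0101001001011100 = 16384 + 4096 + 512 + 64 + 16 + 8 + 4 = 21084
Value: -21084



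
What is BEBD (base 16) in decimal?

Expand by place value (powers of 16):
Digit values: B = 11, E = 14, D = 13
BEBD = 11 × 16^3 + 14 × 16^2 + 11 × 16^1 + 13 × 16^0
= 11 × 4096 + 14 × 256 + 11 × 16 + 13 × 1
= 45056 + 3584 + 176 + 13
= 48829



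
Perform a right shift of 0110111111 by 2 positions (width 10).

Original: 0110111111 (decimal 447)
Shift right by 2 positions
Drop the 2 low bits; fill with zeros on the left
Result: 0001101111 (decimal 111)
Equivalent: 447 >> 2 = 447 ÷ 2^2 = 111



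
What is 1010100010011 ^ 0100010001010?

XOR: 1 when bits differ
  1010100010011
^ 0100010001010
---------------
  1110110011001
Decimal: 5395 ^ 2186 = 7577



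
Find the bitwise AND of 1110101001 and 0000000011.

AND: 1 only when both bits are 1
  1110101001
& 0000000011
------------
  0000000001
Decimal: 937 & 3 = 1



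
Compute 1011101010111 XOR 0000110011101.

XOR: 1 when bits differ
  1011101010111
^ 0000110011101
---------------
  1011011001010
Decimal: 5975 ^ 413 = 5834



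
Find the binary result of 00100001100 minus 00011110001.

Method 1 - Direct subtraction (column by column from the right: bit − bit − borrow-in; if negative, add 2 and borrow 1 from the next column):
borrow: 00111100110
        00100001100
-       00011110001
-------------------
        00000011011

Method 2 - Add two's complement:
Two's complement of 00011110001: invert → 11100001110, add 1 → 11100001111
  00100001100
+ 11100001111
-------------
 100000011011  (end carry out of the top bit = 1)
Discarding the end carry: 00000011011
Decimal check:
  00100001100 = 256 + 8 + 4 = 268
  00011110001 = 128 + 64 + 32 + 16 + 1 = 241
  268 - 241 = 27, and 00000011011 = 16 + 8 + 2 + 1 = 27 ✓



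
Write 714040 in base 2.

Using repeated division by 2:
714040 ÷ 2 = 357020 remainder 0
357020 ÷ 2 = 178510 remainder 0
178510 ÷ 2 = 89255 remainder 0
89255 ÷ 2 = 44627 remainder 1
44627 ÷ 2 = 22313 remainder 1
22313 ÷ 2 = 11156 remainder 1
11156 ÷ 2 = 5578 remainder 0
5578 ÷ 2 = 2789 remainder 0
2789 ÷ 2 = 1394 remainder 1
1394 ÷ 2 = 697 remainder 0
697 ÷ 2 = 348 remainder 1
348 ÷ 2 = 174 remainder 0
174 ÷ 2 = 87 remainder 0
87 ÷ 2 = 43 remainder 1
43 ÷ 2 = 21 remainder 1
21 ÷ 2 = 10 remainder 1
10 ÷ 2 = 5 remainder 0
5 ÷ 2 = 2 remainder 1
2 ÷ 2 = 1 remainder 0
1 ÷ 2 = 0 remainder 1
Reading remainders bottom to top: 10101110010100111000



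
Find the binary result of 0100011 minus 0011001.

Method 1 - Direct subtraction (column by column from the right: bit − bit − borrow-in; if negative, add 2 and borrow 1 from the next column):
borrow: 0110000
        0100011
-       0011001
---------------
        0001010

Method 2 - Add two's complement:
Two's complement of 0011001: invert → 1100110, add 1 → 1100111
  0100011
+ 1100111
---------
 10001010  (end carry out of the top bit = 1)
Discarding the end carry: 0001010
Decimal check:
  0100011 = 32 + 2 + 1 = 35
  0011001 = 16 + 8 + 1 = 25
  35 - 25 = 10, and 0001010 = 8 + 2 = 10 ✓



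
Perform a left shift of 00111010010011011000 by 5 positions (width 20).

Original: 00111010010011011000 (decimal 238808)
Shift left by 5 positions
Append 5 zeros on the right and drop the 5 high bits that overflow the 20-bit width
Result: 01001001101100000000 (decimal 301824)
Equivalent: 238808 << 5 = 238808 × 2^5 = 7641856, truncated to 20 bits = 301824



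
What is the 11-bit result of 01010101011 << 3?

Original: 01010101011 (decimal 683)
Shift left by 3 positions
Append 3 zeros on the right and drop the 3 high bits that overflow the 11-bit width
Result: 10101011000 (decimal 1368)
Equivalent: 683 << 3 = 683 × 2^3 = 5464, truncated to 11 bits = 1368



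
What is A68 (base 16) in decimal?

Expand by place value (powers of 16):
Digit values: A = 10
A68 = 10 × 16^2 + 6 × 16^1 + 8 × 16^0
= 10 × 256 + 6 × 16 + 8 × 1
= 2560 + 96 + 8
= 2664



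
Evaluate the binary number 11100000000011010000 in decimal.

Sum of powers of 2 for each 1-bit:
2^4 + 2^6 + 2^7 + 2^17 + 2^18 + 2^19
= 16 + 64 + 128 + 131072 + 262144 + 524288
= 917712



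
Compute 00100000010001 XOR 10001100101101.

XOR: 1 when bits differ
  00100000010001
^ 10001100101101
----------------
  10101100111100
Decimal: 2065 ^ 9005 = 11068



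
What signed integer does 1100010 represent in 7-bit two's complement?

Binary: 1100010
Sign bit: 1 (negative)
Invert: 0011101
Add 1:  0011110
Magnitude: 0011110 = 16 + 8 + 4 + 2 = 30
Value: -30



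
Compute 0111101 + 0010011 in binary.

Add column by column from the right: bit + bit + carry-in; write the sum mod 2, carry 1 when the sum is 2 or 3.
carry:  1111110
        0111101
+       0010011
---------------
       01010000
(the carry out of the leftmost column, 0, becomes the leading bit)
Decimal check:
  0111101 = 32 + 16 + 8 + 4 + 1 = 61
  0010011 = 16 + 2 + 1 = 19
  61 + 19 = 80, and 01010000 = 64 + 16 = 80 ✓



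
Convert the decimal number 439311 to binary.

Using repeated division by 2:
439311 ÷ 2 = 219655 remainder 1
219655 ÷ 2 = 109827 remainder 1
109827 ÷ 2 = 54913 remainder 1
54913 ÷ 2 = 27456 remainder 1
27456 ÷ 2 = 13728 remainder 0
13728 ÷ 2 = 6864 remainder 0
6864 ÷ 2 = 3432 remainder 0
3432 ÷ 2 = 1716 remainder 0
1716 ÷ 2 = 858 remainder 0
858 ÷ 2 = 429 remainder 0
429 ÷ 2 = 214 remainder 1
214 ÷ 2 = 107 remainder 0
107 ÷ 2 = 53 remainder 1
53 ÷ 2 = 26 remainder 1
26 ÷ 2 = 13 remainder 0
13 ÷ 2 = 6 remainder 1
6 ÷ 2 = 3 remainder 0
3 ÷ 2 = 1 remainder 1
1 ÷ 2 = 0 remainder 1
Reading remainders bottom to top: 1101011010000001111



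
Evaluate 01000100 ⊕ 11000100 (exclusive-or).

XOR: 1 when bits differ
  01000100
^ 11000100
----------
  10000000
Decimal: 68 ^ 196 = 128



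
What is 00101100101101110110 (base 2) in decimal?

Sum of powers of 2 for each 1-bit:
2^1 + 2^2 + 2^4 + 2^5 + 2^6 + 2^8 + 2^9 + 2^11 + 2^14 + 2^15 + 2^17
= 2 + 4 + 16 + 32 + 64 + 256 + 512 + 2048 + 16384 + 32768 + 131072
= 183158



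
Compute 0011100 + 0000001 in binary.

Add column by column from the right: bit + bit + carry-in; write the sum mod 2, carry 1 when the sum is 2 or 3.
carry:  0000000
        0011100
+       0000001
---------------
       00011101
(the carry out of the leftmost column, 0, becomes the leading bit)
Decimal check:
  0011100 = 16 + 8 + 4 = 28
  0000001 = 1
  28 + 1 = 29, and 00011101 = 16 + 8 + 4 + 1 = 29 ✓



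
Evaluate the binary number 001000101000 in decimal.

Sum of powers of 2 for each 1-bit:
2^3 + 2^5 + 2^9
= 8 + 32 + 512
= 552



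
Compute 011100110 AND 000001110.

AND: 1 only when both bits are 1
  011100110
& 000001110
-----------
  000000110
Decimal: 230 & 14 = 6



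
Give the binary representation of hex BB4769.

Convert each hex digit to 4 bits:
  B = 1011
  B = 1011
  4 = 0100
  7 = 0111
  6 = 0110
  9 = 1001
Concatenate: 101110110100011101101001



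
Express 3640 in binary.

Using repeated division by 2:
3640 ÷ 2 = 1820 remainder 0
1820 ÷ 2 = 910 remainder 0
910 ÷ 2 = 455 remainder 0
455 ÷ 2 = 227 remainder 1
227 ÷ 2 = 113 remainder 1
113 ÷ 2 = 56 remainder 1
56 ÷ 2 = 28 remainder 0
28 ÷ 2 = 14 remainder 0
14 ÷ 2 = 7 remainder 0
7 ÷ 2 = 3 remainder 1
3 ÷ 2 = 1 remainder 1
1 ÷ 2 = 0 remainder 1
Reading remainders bottom to top: 111000111000



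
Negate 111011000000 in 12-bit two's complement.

Original (sign bit 1, negative): 111011000000
Step 1 - Invert all bits: 000100111111
Step 2 - Add 1: 000101000000
Verification: 111011000000 + 000101000000 = 1000000000000; discarding the end carry (carry out of the top bit) leaves the 12-bit value 000000000000, as required for x + (-x)



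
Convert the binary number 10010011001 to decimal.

Sum of powers of 2 for each 1-bit:
2^0 + 2^3 + 2^4 + 2^7 + 2^10
= 1 + 8 + 16 + 128 + 1024
= 1177



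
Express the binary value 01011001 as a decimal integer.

Sum of powers of 2 for each 1-bit:
2^0 + 2^3 + 2^4 + 2^6
= 1 + 8 + 16 + 64
= 89



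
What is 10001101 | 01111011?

OR: 1 when either bit is 1
  10001101
| 01111011
----------
  11111111
Decimal: 141 | 123 = 255



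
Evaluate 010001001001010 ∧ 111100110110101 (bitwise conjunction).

AND: 1 only when both bits are 1
  010001001001010
& 111100110110101
-----------------
  010000000000000
Decimal: 8778 & 31157 = 8192



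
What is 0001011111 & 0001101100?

AND: 1 only when both bits are 1
  0001011111
& 0001101100
------------
  0001001100
Decimal: 95 & 108 = 76



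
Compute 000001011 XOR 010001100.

XOR: 1 when bits differ
  000001011
^ 010001100
-----------
  010000111
Decimal: 11 ^ 140 = 135



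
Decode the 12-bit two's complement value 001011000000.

Binary: 001011000000
Sign bit: 0 (non-negative)
Read directly as an unsigned value:
001011000000 = 512 + 128 + 64 = 704
Value: 704



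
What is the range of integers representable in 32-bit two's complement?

For 32-bit two's complement:
Minimum: -2^31 = -2147483648
Maximum: 2^31 - 1 = 2147483647



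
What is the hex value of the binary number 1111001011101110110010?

Group into 4-bit nibbles from right:
  0011 = 3
  1100 = C
  1011 = B
  1011 = B
  1011 = B
  0010 = 2
Result: 3CBBB2



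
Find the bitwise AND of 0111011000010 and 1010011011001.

AND: 1 only when both bits are 1
  0111011000010
& 1010011011001
---------------
  0010011000000
Decimal: 3778 & 5337 = 1216



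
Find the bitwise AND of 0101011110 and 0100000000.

AND: 1 only when both bits are 1
  0101011110
& 0100000000
------------
  0100000000
Decimal: 350 & 256 = 256



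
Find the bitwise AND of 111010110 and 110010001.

AND: 1 only when both bits are 1
  111010110
& 110010001
-----------
  110010000
Decimal: 470 & 401 = 400



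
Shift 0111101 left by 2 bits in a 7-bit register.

Original: 0111101 (decimal 61)
Shift left by 2 positions
Append 2 zeros on the right and drop the 2 high bits that overflow the 7-bit width
Result: 1110100 (decimal 116)
Equivalent: 61 << 2 = 61 × 2^2 = 244, truncated to 7 bits = 116



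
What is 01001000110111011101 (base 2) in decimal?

Sum of powers of 2 for each 1-bit:
2^0 + 2^2 + 2^3 + 2^4 + 2^6 + 2^7 + 2^8 + 2^10 + 2^11 + 2^15 + 2^18
= 1 + 4 + 8 + 16 + 64 + 128 + 256 + 1024 + 2048 + 32768 + 262144
= 298461



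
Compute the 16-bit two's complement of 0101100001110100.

Original: 0101100001110100
Step 1 - Invert all bits: 1010011110001011
Step 2 - Add 1: 1010011110001100
Verification: 0101100001110100 + 1010011110001100 = 10000000000000000; discarding the end carry (carry out of the top bit) leaves the 16-bit value 0000000000000000, as required for x + (-x)



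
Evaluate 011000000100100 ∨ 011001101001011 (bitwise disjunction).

OR: 1 when either bit is 1
  011000000100100
| 011001101001011
-----------------
  011001101101111
Decimal: 12324 | 13131 = 13167



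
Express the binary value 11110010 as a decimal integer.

Sum of powers of 2 for each 1-bit:
2^1 + 2^4 + 2^5 + 2^6 + 2^7
= 2 + 16 + 32 + 64 + 128
= 242



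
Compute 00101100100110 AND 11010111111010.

AND: 1 only when both bits are 1
  00101100100110
& 11010111111010
----------------
  00000100100010
Decimal: 2854 & 13818 = 290



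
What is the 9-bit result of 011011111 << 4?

Original: 011011111 (decimal 223)
Shift left by 4 positions
Append 4 zeros on the right and drop the 4 high bits that overflow the 9-bit width
Result: 111110000 (decimal 496)
Equivalent: 223 << 4 = 223 × 2^4 = 3568, truncated to 9 bits = 496



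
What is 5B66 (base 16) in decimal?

Expand by place value (powers of 16):
Digit values: B = 11
5B66 = 5 × 16^3 + 11 × 16^2 + 6 × 16^1 + 6 × 16^0
= 5 × 4096 + 11 × 256 + 6 × 16 + 6 × 1
= 20480 + 2816 + 96 + 6
= 23398



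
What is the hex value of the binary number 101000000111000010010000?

Group into 4-bit nibbles from right:
  1010 = A
  0000 = 0
  0111 = 7
  0000 = 0
  1001 = 9
  0000 = 0
Result: A07090



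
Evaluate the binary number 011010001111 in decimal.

Sum of powers of 2 for each 1-bit:
2^0 + 2^1 + 2^2 + 2^3 + 2^7 + 2^9 + 2^10
= 1 + 2 + 4 + 8 + 128 + 512 + 1024
= 1679



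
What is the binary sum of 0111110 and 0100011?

Add column by column from the right: bit + bit + carry-in; write the sum mod 2, carry 1 when the sum is 2 or 3.
carry:  1111100
        0111110
+       0100011
---------------
       01100001
(the carry out of the leftmost column, 0, becomes the leading bit)
Decimal check:
  0111110 = 32 + 16 + 8 + 4 + 2 = 62
  0100011 = 32 + 2 + 1 = 35
  62 + 35 = 97, and 01100001 = 64 + 32 + 1 = 97 ✓



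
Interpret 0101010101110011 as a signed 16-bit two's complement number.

Binary: 0101010101110011
Sign bit: 0 (non-negative)
Read directly as an unsigned value:
0101010101110011 = 16384 + 4096 + 1024 + 256 + 64 + 32 + 16 + 2 + 1 = 21875
Value: 21875



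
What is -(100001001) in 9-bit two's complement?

Original (sign bit 1, negative): 100001001
Step 1 - Invert all bits: 011110110
Step 2 - Add 1: 011110111
Verification: 100001001 + 011110111 = 1000000000; discarding the end carry (carry out of the top bit) leaves the 9-bit value 000000000, as required for x + (-x)



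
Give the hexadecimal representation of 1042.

Using repeated division by 16 (digits 10–15 are A–F):
1042 ÷ 16 = 65 remainder 2
65 ÷ 16 = 4 remainder 1
4 ÷ 16 = 0 remainder 4
Reading remainders bottom to top: 412



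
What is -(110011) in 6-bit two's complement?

Original (sign bit 1, negative): 110011
Step 1 - Invert all bits: 001100
Step 2 - Add 1: 001101
Verification: 110011 + 001101 = 1000000; discarding the end carry (carry out of the top bit) leaves the 6-bit value 000000, as required for x + (-x)



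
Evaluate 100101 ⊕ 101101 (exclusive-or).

XOR: 1 when bits differ
  100101
^ 101101
--------
  001000
Decimal: 37 ^ 45 = 8



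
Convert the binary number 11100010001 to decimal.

Sum of powers of 2 for each 1-bit:
2^0 + 2^4 + 2^8 + 2^9 + 2^10
= 1 + 16 + 256 + 512 + 1024
= 1809



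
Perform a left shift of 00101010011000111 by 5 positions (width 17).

Original: 00101010011000111 (decimal 21703)
Shift left by 5 positions
Append 5 zeros on the right and drop the 5 high bits that overflow the 17-bit width
Result: 01001100011100000 (decimal 39136)
Equivalent: 21703 << 5 = 21703 × 2^5 = 694496, truncated to 17 bits = 39136



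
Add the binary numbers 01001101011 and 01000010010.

Add column by column from the right: bit + bit + carry-in; write the sum mod 2, carry 1 when the sum is 2 or 3.
carry:  10000000100
        01001101011
+       01000010010
-------------------
       010001111101
(the carry out of the leftmost column, 0, becomes the leading bit)
Decimal check:
  01001101011 = 512 + 64 + 32 + 8 + 2 + 1 = 619
  01000010010 = 512 + 16 + 2 = 530
  619 + 530 = 1149, and 010001111101 = 1024 + 64 + 32 + 16 + 8 + 4 + 1 = 1149 ✓



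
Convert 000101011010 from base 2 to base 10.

Sum of powers of 2 for each 1-bit:
2^1 + 2^3 + 2^4 + 2^6 + 2^8
= 2 + 8 + 16 + 64 + 256
= 346



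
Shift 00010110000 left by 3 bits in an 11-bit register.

Original: 00010110000 (decimal 176)
Shift left by 3 positions
Append 3 zeros on the right
Result: 10110000000 (decimal 1408)
Equivalent: 176 << 3 = 176 × 2^3 = 1408



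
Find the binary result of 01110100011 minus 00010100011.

Method 1 - Direct subtraction (column by column from the right: bit − bit − borrow-in; if negative, add 2 and borrow 1 from the next column):
borrow: 00000000000
        01110100011
-       00010100011
-------------------
        01100000000

Method 2 - Add two's complement:
Two's complement of 00010100011: invert → 11101011100, add 1 → 11101011101
  01110100011
+ 11101011101
-------------
 101100000000  (end carry out of the top bit = 1)
Discarding the end carry: 01100000000
Decimal check:
  01110100011 = 512 + 256 + 128 + 32 + 2 + 1 = 931
  00010100011 = 128 + 32 + 2 + 1 = 163
  931 - 163 = 768, and 01100000000 = 512 + 256 = 768 ✓



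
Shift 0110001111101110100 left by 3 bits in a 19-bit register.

Original: 0110001111101110100 (decimal 204660)
Shift left by 3 positions
Append 3 zeros on the right and drop the 3 high bits that overflow the 19-bit width
Result: 0001111101110100000 (decimal 64416)
Equivalent: 204660 << 3 = 204660 × 2^3 = 1637280, truncated to 19 bits = 64416



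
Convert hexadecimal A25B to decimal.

Expand by place value (powers of 16):
Digit values: A = 10, B = 11
A25B = 10 × 16^3 + 2 × 16^2 + 5 × 16^1 + 11 × 16^0
= 10 × 4096 + 2 × 256 + 5 × 16 + 11 × 1
= 40960 + 512 + 80 + 11
= 41563



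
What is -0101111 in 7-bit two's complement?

Original: 0101111
Step 1 - Invert all bits: 1010000
Step 2 - Add 1: 1010001
Verification: 0101111 + 1010001 = 10000000; discarding the end carry (carry out of the top bit) leaves the 7-bit value 0000000, as required for x + (-x)



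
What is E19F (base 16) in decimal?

Expand by place value (powers of 16):
Digit values: E = 14, F = 15
E19F = 14 × 16^3 + 1 × 16^2 + 9 × 16^1 + 15 × 16^0
= 14 × 4096 + 1 × 256 + 9 × 16 + 15 × 1
= 57344 + 256 + 144 + 15
= 57759



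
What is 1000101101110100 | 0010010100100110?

OR: 1 when either bit is 1
  1000101101110100
| 0010010100100110
------------------
  1010111101110110
Decimal: 35700 | 9510 = 44918



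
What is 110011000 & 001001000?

AND: 1 only when both bits are 1
  110011000
& 001001000
-----------
  000001000
Decimal: 408 & 72 = 8



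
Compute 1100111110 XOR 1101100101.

XOR: 1 when bits differ
  1100111110
^ 1101100101
------------
  0001011011
Decimal: 830 ^ 869 = 91



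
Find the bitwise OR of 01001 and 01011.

OR: 1 when either bit is 1
  01001
| 01011
-------
  01011
Decimal: 9 | 11 = 11



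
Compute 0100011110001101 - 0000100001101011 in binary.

Method 1 - Direct subtraction (column by column from the right: bit − bit − borrow-in; if negative, add 2 and borrow 1 from the next column):
borrow: 0111000011000100
        0100011110001101
-       0000100001101011
------------------------
        0011111100100010

Method 2 - Add two's complement:
Two's complement of 0000100001101011: invert → 1111011110010100, add 1 → 1111011110010101
  0100011110001101
+ 1111011110010101
------------------
 10011111100100010  (end carry out of the top bit = 1)
Discarding the end carry: 0011111100100010
Decimal check:
  0100011110001101 = 16384 + 1024 + 512 + 256 + 128 + 8 + 4 + 1 = 18317
  0000100001101011 = 2048 + 64 + 32 + 8 + 2 + 1 = 2155
  18317 - 2155 = 16162, and 0011111100100010 = 8192 + 4096 + 2048 + 1024 + 512 + 256 + 32 + 2 = 16162 ✓



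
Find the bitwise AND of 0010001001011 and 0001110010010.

AND: 1 only when both bits are 1
  0010001001011
& 0001110010010
---------------
  0000000000010
Decimal: 1099 & 914 = 2



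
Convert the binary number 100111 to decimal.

Sum of powers of 2 for each 1-bit:
2^0 + 2^1 + 2^2 + 2^5
= 1 + 2 + 4 + 32
= 39



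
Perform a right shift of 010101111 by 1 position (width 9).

Original: 010101111 (decimal 175)
Shift right by 1 position
Drop the 1 low bit; fill with zero on the left
Result: 001010111 (decimal 87)
Equivalent: 175 >> 1 = 175 ÷ 2^1 = 87



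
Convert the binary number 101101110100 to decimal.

Sum of powers of 2 for each 1-bit:
2^2 + 2^4 + 2^5 + 2^6 + 2^8 + 2^9 + 2^11
= 4 + 16 + 32 + 64 + 256 + 512 + 2048
= 2932



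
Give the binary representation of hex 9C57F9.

Convert each hex digit to 4 bits:
  9 = 1001
  C = 1100
  5 = 0101
  7 = 0111
  F = 1111
  9 = 1001
Concatenate: 100111000101011111111001



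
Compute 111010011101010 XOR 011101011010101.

XOR: 1 when bits differ
  111010011101010
^ 011101011010101
-----------------
  100111000111111
Decimal: 29930 ^ 15061 = 20031



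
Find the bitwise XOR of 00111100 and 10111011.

XOR: 1 when bits differ
  00111100
^ 10111011
----------
  10000111
Decimal: 60 ^ 187 = 135



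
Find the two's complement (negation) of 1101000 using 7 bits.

Original (sign bit 1, negative): 1101000
Step 1 - Invert all bits: 0010111
Step 2 - Add 1: 0011000
Verification: 1101000 + 0011000 = 10000000; discarding the end carry (carry out of the top bit) leaves the 7-bit value 0000000, as required for x + (-x)



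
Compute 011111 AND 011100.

AND: 1 only when both bits are 1
  011111
& 011100
--------
  011100
Decimal: 31 & 28 = 28



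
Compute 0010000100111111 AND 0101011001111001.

AND: 1 only when both bits are 1
  0010000100111111
& 0101011001111001
------------------
  0000000000111001
Decimal: 8511 & 22137 = 57



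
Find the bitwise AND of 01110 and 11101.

AND: 1 only when both bits are 1
  01110
& 11101
-------
  01100
Decimal: 14 & 29 = 12



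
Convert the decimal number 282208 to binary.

Using repeated division by 2:
282208 ÷ 2 = 141104 remainder 0
141104 ÷ 2 = 70552 remainder 0
70552 ÷ 2 = 35276 remainder 0
35276 ÷ 2 = 17638 remainder 0
17638 ÷ 2 = 8819 remainder 0
8819 ÷ 2 = 4409 remainder 1
4409 ÷ 2 = 2204 remainder 1
2204 ÷ 2 = 1102 remainder 0
1102 ÷ 2 = 551 remainder 0
551 ÷ 2 = 275 remainder 1
275 ÷ 2 = 137 remainder 1
137 ÷ 2 = 68 remainder 1
68 ÷ 2 = 34 remainder 0
34 ÷ 2 = 17 remainder 0
17 ÷ 2 = 8 remainder 1
8 ÷ 2 = 4 remainder 0
4 ÷ 2 = 2 remainder 0
2 ÷ 2 = 1 remainder 0
1 ÷ 2 = 0 remainder 1
Reading remainders bottom to top: 1000100111001100000



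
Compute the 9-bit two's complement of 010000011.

Original: 010000011
Step 1 - Invert all bits: 101111100
Step 2 - Add 1: 101111101
Verification: 010000011 + 101111101 = 1000000000; discarding the end carry (carry out of the top bit) leaves the 9-bit value 000000000, as required for x + (-x)



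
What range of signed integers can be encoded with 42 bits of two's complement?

For 42-bit two's complement:
Minimum: -2^41 = -2199023255552
Maximum: 2^41 - 1 = 2199023255551



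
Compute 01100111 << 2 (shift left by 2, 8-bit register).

Original: 01100111 (decimal 103)
Shift left by 2 positions
Append 2 zeros on the right and drop the 2 high bits that overflow the 8-bit width
Result: 10011100 (decimal 156)
Equivalent: 103 << 2 = 103 × 2^2 = 412, truncated to 8 bits = 156



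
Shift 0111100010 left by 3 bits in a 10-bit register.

Original: 0111100010 (decimal 482)
Shift left by 3 positions
Append 3 zeros on the right and drop the 3 high bits that overflow the 10-bit width
Result: 1100010000 (decimal 784)
Equivalent: 482 << 3 = 482 × 2^3 = 3856, truncated to 10 bits = 784



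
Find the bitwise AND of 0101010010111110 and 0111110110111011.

AND: 1 only when both bits are 1
  0101010010111110
& 0111110110111011
------------------
  0101010010111010
Decimal: 21694 & 32187 = 21690



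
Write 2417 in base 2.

Using repeated division by 2:
2417 ÷ 2 = 1208 remainder 1
1208 ÷ 2 = 604 remainder 0
604 ÷ 2 = 302 remainder 0
302 ÷ 2 = 151 remainder 0
151 ÷ 2 = 75 remainder 1
75 ÷ 2 = 37 remainder 1
37 ÷ 2 = 18 remainder 1
18 ÷ 2 = 9 remainder 0
9 ÷ 2 = 4 remainder 1
4 ÷ 2 = 2 remainder 0
2 ÷ 2 = 1 remainder 0
1 ÷ 2 = 0 remainder 1
Reading remainders bottom to top: 100101110001



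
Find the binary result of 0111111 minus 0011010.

Method 1 - Direct subtraction (column by column from the right: bit − bit − borrow-in; if negative, add 2 and borrow 1 from the next column):
borrow: 0000000
        0111111
-       0011010
---------------
        0100101

Method 2 - Add two's complement:
Two's complement of 0011010: invert → 1100101, add 1 → 1100110
  0111111
+ 1100110
---------
 10100101  (end carry out of the top bit = 1)
Discarding the end carry: 0100101
Decimal check:
  0111111 = 32 + 16 + 8 + 4 + 2 + 1 = 63
  0011010 = 16 + 8 + 2 = 26
  63 - 26 = 37, and 0100101 = 32 + 4 + 1 = 37 ✓



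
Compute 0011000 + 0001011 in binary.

Add column by column from the right: bit + bit + carry-in; write the sum mod 2, carry 1 when the sum is 2 or 3.
carry:  0110000
        0011000
+       0001011
---------------
       00100011
(the carry out of the leftmost column, 0, becomes the leading bit)
Decimal check:
  0011000 = 16 + 8 = 24
  0001011 = 8 + 2 + 1 = 11
  24 + 11 = 35, and 00100011 = 32 + 2 + 1 = 35 ✓



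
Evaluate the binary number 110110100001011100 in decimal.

Sum of powers of 2 for each 1-bit:
2^2 + 2^3 + 2^4 + 2^6 + 2^11 + 2^13 + 2^14 + 2^16 + 2^17
= 4 + 8 + 16 + 64 + 2048 + 8192 + 16384 + 65536 + 131072
= 223324



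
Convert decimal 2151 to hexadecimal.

Using repeated division by 16 (digits 10–15 are A–F):
2151 ÷ 16 = 134 remainder 7
134 ÷ 16 = 8 remainder 6
8 ÷ 16 = 0 remainder 8
Reading remainders bottom to top: 867



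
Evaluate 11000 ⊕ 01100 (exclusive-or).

XOR: 1 when bits differ
  11000
^ 01100
-------
  10100
Decimal: 24 ^ 12 = 20



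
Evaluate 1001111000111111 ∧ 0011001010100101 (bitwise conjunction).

AND: 1 only when both bits are 1
  1001111000111111
& 0011001010100101
------------------
  0001001000100101
Decimal: 40511 & 12965 = 4645



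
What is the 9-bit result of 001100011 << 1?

Original: 001100011 (decimal 99)
Shift left by 1 position
Append 1 zero on the right
Result: 011000110 (decimal 198)
Equivalent: 99 << 1 = 99 × 2^1 = 198



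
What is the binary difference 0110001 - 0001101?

Method 1 - Direct subtraction (column by column from the right: bit − bit − borrow-in; if negative, add 2 and borrow 1 from the next column):
borrow: 0011000
        0110001
-       0001101
---------------
        0100100

Method 2 - Add two's complement:
Two's complement of 0001101: invert → 1110010, add 1 → 1110011
  0110001
+ 1110011
---------
 10100100  (end carry out of the top bit = 1)
Discarding the end carry: 0100100
Decimal check:
  0110001 = 32 + 16 + 1 = 49
  0001101 = 8 + 4 + 1 = 13
  49 - 13 = 36, and 0100100 = 32 + 4 = 36 ✓



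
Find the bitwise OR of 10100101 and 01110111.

OR: 1 when either bit is 1
  10100101
| 01110111
----------
  11110111
Decimal: 165 | 119 = 247



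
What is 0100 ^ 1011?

XOR: 1 when bits differ
  0100
^ 1011
------
  1111
Decimal: 4 ^ 11 = 15



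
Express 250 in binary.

Using repeated division by 2:
250 ÷ 2 = 125 remainder 0
125 ÷ 2 = 62 remainder 1
62 ÷ 2 = 31 remainder 0
31 ÷ 2 = 15 remainder 1
15 ÷ 2 = 7 remainder 1
7 ÷ 2 = 3 remainder 1
3 ÷ 2 = 1 remainder 1
1 ÷ 2 = 0 remainder 1
Reading remainders bottom to top: 11111010



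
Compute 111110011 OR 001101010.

OR: 1 when either bit is 1
  111110011
| 001101010
-----------
  111111011
Decimal: 499 | 106 = 507



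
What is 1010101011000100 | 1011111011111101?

OR: 1 when either bit is 1
  1010101011000100
| 1011111011111101
------------------
  1011111011111101
Decimal: 43716 | 48893 = 48893



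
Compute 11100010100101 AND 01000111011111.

AND: 1 only when both bits are 1
  11100010100101
& 01000111011111
----------------
  01000010000101
Decimal: 14501 & 4575 = 4229



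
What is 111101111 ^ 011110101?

XOR: 1 when bits differ
  111101111
^ 011110101
-----------
  100011010
Decimal: 495 ^ 245 = 282



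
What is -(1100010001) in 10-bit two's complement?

Original (sign bit 1, negative): 1100010001
Step 1 - Invert all bits: 0011101110
Step 2 - Add 1: 0011101111
Verification: 1100010001 + 0011101111 = 10000000000; discarding the end carry (carry out of the top bit) leaves the 10-bit value 0000000000, as required for x + (-x)



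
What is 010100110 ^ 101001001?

XOR: 1 when bits differ
  010100110
^ 101001001
-----------
  111101111
Decimal: 166 ^ 329 = 495



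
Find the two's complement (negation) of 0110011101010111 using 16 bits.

Original: 0110011101010111
Step 1 - Invert all bits: 1001100010101000
Step 2 - Add 1: 1001100010101001
Verification: 0110011101010111 + 1001100010101001 = 10000000000000000; discarding the end carry (carry out of the top bit) leaves the 16-bit value 0000000000000000, as required for x + (-x)



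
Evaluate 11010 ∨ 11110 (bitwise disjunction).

OR: 1 when either bit is 1
  11010
| 11110
-------
  11110
Decimal: 26 | 30 = 30



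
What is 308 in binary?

Using repeated division by 2:
308 ÷ 2 = 154 remainder 0
154 ÷ 2 = 77 remainder 0
77 ÷ 2 = 38 remainder 1
38 ÷ 2 = 19 remainder 0
19 ÷ 2 = 9 remainder 1
9 ÷ 2 = 4 remainder 1
4 ÷ 2 = 2 remainder 0
2 ÷ 2 = 1 remainder 0
1 ÷ 2 = 0 remainder 1
Reading remainders bottom to top: 100110100



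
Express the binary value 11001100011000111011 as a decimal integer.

Sum of powers of 2 for each 1-bit:
2^0 + 2^1 + 2^3 + 2^4 + 2^5 + 2^9 + 2^10 + 2^14 + 2^15 + 2^18 + 2^19
= 1 + 2 + 8 + 16 + 32 + 512 + 1024 + 16384 + 32768 + 262144 + 524288
= 837179



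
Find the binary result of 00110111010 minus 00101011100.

Method 1 - Direct subtraction (column by column from the right: bit − bit − borrow-in; if negative, add 2 and borrow 1 from the next column):
borrow: 00010111000
        00110111010
-       00101011100
-------------------
        00001011110

Method 2 - Add two's complement:
Two's complement of 00101011100: invert → 11010100011, add 1 → 11010100100
  00110111010
+ 11010100100
-------------
 100001011110  (end carry out of the top bit = 1)
Discarding the end carry: 00001011110
Decimal check:
  00110111010 = 256 + 128 + 32 + 16 + 8 + 2 = 442
  00101011100 = 256 + 64 + 16 + 8 + 4 = 348
  442 - 348 = 94, and 00001011110 = 64 + 16 + 8 + 4 + 2 = 94 ✓

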